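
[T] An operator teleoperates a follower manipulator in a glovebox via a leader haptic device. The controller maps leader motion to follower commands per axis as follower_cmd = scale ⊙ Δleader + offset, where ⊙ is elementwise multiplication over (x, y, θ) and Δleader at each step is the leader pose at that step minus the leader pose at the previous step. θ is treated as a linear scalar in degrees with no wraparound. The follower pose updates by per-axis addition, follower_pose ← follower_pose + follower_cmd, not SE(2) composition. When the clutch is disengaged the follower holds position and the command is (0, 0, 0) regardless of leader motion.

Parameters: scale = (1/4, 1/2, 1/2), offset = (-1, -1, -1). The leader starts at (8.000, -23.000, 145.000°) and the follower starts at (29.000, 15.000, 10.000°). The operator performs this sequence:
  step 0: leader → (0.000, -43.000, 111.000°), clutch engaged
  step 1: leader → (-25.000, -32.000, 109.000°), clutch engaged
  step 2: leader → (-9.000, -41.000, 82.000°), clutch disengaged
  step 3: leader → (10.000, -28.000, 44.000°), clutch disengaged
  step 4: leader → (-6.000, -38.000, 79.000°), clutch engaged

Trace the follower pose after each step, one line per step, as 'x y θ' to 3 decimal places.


26.000 4.000 -8.000
18.750 8.500 -10.000
18.750 8.500 -10.000
18.750 8.500 -10.000
13.750 2.500 6.500

step 0: Δleader=(-8.000, -20.000, -34.000°), engaged; cmd=(-3.000, -11.000, -18.000°) → follower=(26.000, 4.000, -8.000°)
step 1: Δleader=(-25.000, 11.000, -2.000°), engaged; cmd=(-7.250, 4.500, -2.000°) → follower=(18.750, 8.500, -10.000°)
step 2: Δleader=(16.000, -9.000, -27.000°), disengaged; cmd=(0,0,0) → follower holds at (18.750, 8.500, -10.000°)
step 3: Δleader=(19.000, 13.000, -38.000°), disengaged; cmd=(0,0,0) → follower holds at (18.750, 8.500, -10.000°)
step 4: Δleader=(-16.000, -10.000, 35.000°), engaged; cmd=(-5.000, -6.000, 16.500°) → follower=(13.750, 2.500, 6.500°)


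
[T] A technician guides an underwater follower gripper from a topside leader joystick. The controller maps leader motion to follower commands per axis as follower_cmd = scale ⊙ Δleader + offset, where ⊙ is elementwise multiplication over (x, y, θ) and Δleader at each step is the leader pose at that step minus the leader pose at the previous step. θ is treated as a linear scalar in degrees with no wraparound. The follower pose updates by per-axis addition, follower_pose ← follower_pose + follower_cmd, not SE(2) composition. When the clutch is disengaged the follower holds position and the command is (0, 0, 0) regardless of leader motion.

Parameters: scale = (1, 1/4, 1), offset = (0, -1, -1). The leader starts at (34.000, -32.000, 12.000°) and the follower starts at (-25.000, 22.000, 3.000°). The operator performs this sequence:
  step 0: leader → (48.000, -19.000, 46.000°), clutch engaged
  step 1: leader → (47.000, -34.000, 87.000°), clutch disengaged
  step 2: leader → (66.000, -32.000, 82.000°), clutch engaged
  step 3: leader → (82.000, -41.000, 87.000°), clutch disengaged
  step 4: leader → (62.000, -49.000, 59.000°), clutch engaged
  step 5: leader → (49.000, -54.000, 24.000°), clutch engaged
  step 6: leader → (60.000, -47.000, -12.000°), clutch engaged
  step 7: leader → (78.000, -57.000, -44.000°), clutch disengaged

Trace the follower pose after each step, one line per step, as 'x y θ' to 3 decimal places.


-11.000 24.250 36.000
-11.000 24.250 36.000
8.000 23.750 30.000
8.000 23.750 30.000
-12.000 20.750 1.000
-25.000 18.500 -35.000
-14.000 19.250 -72.000
-14.000 19.250 -72.000

step 0: Δleader=(14.000, 13.000, 34.000°), engaged; cmd=(14.000, 2.250, 33.000°) → follower=(-11.000, 24.250, 36.000°)
step 1: Δleader=(-1.000, -15.000, 41.000°), disengaged; cmd=(0,0,0) → follower holds at (-11.000, 24.250, 36.000°)
step 2: Δleader=(19.000, 2.000, -5.000°), engaged; cmd=(19.000, -0.500, -6.000°) → follower=(8.000, 23.750, 30.000°)
step 3: Δleader=(16.000, -9.000, 5.000°), disengaged; cmd=(0,0,0) → follower holds at (8.000, 23.750, 30.000°)
step 4: Δleader=(-20.000, -8.000, -28.000°), engaged; cmd=(-20.000, -3.000, -29.000°) → follower=(-12.000, 20.750, 1.000°)
step 5: Δleader=(-13.000, -5.000, -35.000°), engaged; cmd=(-13.000, -2.250, -36.000°) → follower=(-25.000, 18.500, -35.000°)
step 6: Δleader=(11.000, 7.000, -36.000°), engaged; cmd=(11.000, 0.750, -37.000°) → follower=(-14.000, 19.250, -72.000°)
step 7: Δleader=(18.000, -10.000, -32.000°), disengaged; cmd=(0,0,0) → follower holds at (-14.000, 19.250, -72.000°)


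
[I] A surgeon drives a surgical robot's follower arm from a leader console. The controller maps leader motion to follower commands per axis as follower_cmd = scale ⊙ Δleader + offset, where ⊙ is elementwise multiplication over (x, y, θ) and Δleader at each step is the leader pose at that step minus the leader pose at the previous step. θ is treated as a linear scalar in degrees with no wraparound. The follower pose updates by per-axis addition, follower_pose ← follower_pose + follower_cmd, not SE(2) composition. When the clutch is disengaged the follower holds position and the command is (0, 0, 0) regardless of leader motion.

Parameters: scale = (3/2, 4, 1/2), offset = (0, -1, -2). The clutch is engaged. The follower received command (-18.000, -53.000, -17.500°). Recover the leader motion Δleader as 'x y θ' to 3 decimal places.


axis x: (-18.000 − 0) / (3/2) = -12.000
axis y: (-53.000 − -1) / (4) = -13.000
axis θ: (-17.500 − -2) / (1/2) = -31.000

-12.000 -13.000 -31.000


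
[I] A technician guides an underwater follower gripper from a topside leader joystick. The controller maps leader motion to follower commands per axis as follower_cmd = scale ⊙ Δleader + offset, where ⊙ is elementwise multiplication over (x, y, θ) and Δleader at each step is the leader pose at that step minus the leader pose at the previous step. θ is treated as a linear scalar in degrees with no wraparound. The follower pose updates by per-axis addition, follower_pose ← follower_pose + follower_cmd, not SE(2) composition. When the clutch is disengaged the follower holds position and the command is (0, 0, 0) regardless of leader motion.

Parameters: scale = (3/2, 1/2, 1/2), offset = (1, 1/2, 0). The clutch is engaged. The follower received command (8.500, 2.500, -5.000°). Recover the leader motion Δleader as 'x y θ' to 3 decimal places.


axis x: (8.500 − 1) / (3/2) = 5.000
axis y: (2.500 − 1/2) / (1/2) = 4.000
axis θ: (-5.000 − 0) / (1/2) = -10.000

5.000 4.000 -10.000


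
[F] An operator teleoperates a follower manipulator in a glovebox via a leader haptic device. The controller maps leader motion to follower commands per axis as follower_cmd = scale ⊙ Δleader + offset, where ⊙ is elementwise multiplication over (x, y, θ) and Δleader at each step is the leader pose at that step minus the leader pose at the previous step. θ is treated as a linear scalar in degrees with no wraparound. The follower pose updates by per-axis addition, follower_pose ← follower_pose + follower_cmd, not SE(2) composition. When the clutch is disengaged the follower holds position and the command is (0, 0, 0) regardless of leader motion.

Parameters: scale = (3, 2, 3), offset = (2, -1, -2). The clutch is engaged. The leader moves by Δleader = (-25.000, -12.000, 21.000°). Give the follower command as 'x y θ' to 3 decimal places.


axis x: 3·-25.000 + 2 = -73.000
axis y: 2·-12.000 + -1 = -25.000
axis θ: 3·21.000 + -2 = 61.000

-73.000 -25.000 61.000


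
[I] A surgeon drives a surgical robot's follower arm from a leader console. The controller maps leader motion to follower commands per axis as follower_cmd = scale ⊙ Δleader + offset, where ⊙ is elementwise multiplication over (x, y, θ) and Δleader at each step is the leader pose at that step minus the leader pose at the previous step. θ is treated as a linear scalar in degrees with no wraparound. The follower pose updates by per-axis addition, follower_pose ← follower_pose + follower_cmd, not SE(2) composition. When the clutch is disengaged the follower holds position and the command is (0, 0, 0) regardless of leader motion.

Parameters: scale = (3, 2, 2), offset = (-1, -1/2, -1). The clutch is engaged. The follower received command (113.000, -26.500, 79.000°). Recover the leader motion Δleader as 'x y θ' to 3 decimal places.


axis x: (113.000 − -1) / (3) = 38.000
axis y: (-26.500 − -1/2) / (2) = -13.000
axis θ: (79.000 − -1) / (2) = 40.000

38.000 -13.000 40.000


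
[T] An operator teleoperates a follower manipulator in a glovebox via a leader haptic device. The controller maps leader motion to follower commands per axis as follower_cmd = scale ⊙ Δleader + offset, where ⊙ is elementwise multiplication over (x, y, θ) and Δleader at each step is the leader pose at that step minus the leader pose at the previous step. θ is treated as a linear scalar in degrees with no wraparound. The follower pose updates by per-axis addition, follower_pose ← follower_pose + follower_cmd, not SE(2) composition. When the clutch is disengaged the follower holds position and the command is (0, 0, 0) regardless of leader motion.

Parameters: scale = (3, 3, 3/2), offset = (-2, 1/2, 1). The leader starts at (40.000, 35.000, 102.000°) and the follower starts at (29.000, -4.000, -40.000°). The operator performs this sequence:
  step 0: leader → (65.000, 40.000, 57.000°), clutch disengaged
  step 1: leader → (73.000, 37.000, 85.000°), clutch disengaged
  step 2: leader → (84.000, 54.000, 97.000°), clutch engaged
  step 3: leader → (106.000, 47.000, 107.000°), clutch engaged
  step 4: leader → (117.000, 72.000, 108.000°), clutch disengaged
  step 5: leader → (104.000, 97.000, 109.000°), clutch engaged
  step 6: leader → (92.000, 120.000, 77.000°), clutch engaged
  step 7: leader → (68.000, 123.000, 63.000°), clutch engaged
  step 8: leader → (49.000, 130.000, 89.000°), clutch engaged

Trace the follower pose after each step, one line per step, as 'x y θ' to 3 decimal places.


29.000 -4.000 -40.000
29.000 -4.000 -40.000
60.000 47.500 -21.000
124.000 27.000 -5.000
124.000 27.000 -5.000
83.000 102.500 -2.500
45.000 172.000 -49.500
-29.000 181.500 -69.500
-88.000 203.000 -29.500

step 0: Δleader=(25.000, 5.000, -45.000°), disengaged; cmd=(0,0,0) → follower holds at (29.000, -4.000, -40.000°)
step 1: Δleader=(8.000, -3.000, 28.000°), disengaged; cmd=(0,0,0) → follower holds at (29.000, -4.000, -40.000°)
step 2: Δleader=(11.000, 17.000, 12.000°), engaged; cmd=(31.000, 51.500, 19.000°) → follower=(60.000, 47.500, -21.000°)
step 3: Δleader=(22.000, -7.000, 10.000°), engaged; cmd=(64.000, -20.500, 16.000°) → follower=(124.000, 27.000, -5.000°)
step 4: Δleader=(11.000, 25.000, 1.000°), disengaged; cmd=(0,0,0) → follower holds at (124.000, 27.000, -5.000°)
step 5: Δleader=(-13.000, 25.000, 1.000°), engaged; cmd=(-41.000, 75.500, 2.500°) → follower=(83.000, 102.500, -2.500°)
step 6: Δleader=(-12.000, 23.000, -32.000°), engaged; cmd=(-38.000, 69.500, -47.000°) → follower=(45.000, 172.000, -49.500°)
step 7: Δleader=(-24.000, 3.000, -14.000°), engaged; cmd=(-74.000, 9.500, -20.000°) → follower=(-29.000, 181.500, -69.500°)
step 8: Δleader=(-19.000, 7.000, 26.000°), engaged; cmd=(-59.000, 21.500, 40.000°) → follower=(-88.000, 203.000, -29.500°)


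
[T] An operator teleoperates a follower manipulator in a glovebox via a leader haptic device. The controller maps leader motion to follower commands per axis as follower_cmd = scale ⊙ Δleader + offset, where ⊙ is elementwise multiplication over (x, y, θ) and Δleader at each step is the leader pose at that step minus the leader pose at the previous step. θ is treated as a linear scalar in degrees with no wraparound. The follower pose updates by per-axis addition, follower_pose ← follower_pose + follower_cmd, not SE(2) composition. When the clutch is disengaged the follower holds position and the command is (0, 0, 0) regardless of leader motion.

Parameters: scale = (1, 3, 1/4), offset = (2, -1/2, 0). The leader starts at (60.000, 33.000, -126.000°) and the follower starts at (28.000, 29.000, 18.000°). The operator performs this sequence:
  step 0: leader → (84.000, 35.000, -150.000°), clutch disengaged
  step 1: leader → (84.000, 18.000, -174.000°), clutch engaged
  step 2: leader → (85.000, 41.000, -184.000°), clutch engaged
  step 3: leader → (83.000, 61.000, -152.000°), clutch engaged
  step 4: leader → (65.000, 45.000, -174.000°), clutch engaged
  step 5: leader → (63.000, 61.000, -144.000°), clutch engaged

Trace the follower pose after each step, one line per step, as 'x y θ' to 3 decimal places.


step 0: Δleader=(24.000, 2.000, -24.000°), disengaged; cmd=(0,0,0) → follower holds at (28.000, 29.000, 18.000°)
step 1: Δleader=(0.000, -17.000, -24.000°), engaged; cmd=(2.000, -51.500, -6.000°) → follower=(30.000, -22.500, 12.000°)
step 2: Δleader=(1.000, 23.000, -10.000°), engaged; cmd=(3.000, 68.500, -2.500°) → follower=(33.000, 46.000, 9.500°)
step 3: Δleader=(-2.000, 20.000, 32.000°), engaged; cmd=(0.000, 59.500, 8.000°) → follower=(33.000, 105.500, 17.500°)
step 4: Δleader=(-18.000, -16.000, -22.000°), engaged; cmd=(-16.000, -48.500, -5.500°) → follower=(17.000, 57.000, 12.000°)
step 5: Δleader=(-2.000, 16.000, 30.000°), engaged; cmd=(0.000, 47.500, 7.500°) → follower=(17.000, 104.500, 19.500°)

28.000 29.000 18.000
30.000 -22.500 12.000
33.000 46.000 9.500
33.000 105.500 17.500
17.000 57.000 12.000
17.000 104.500 19.500


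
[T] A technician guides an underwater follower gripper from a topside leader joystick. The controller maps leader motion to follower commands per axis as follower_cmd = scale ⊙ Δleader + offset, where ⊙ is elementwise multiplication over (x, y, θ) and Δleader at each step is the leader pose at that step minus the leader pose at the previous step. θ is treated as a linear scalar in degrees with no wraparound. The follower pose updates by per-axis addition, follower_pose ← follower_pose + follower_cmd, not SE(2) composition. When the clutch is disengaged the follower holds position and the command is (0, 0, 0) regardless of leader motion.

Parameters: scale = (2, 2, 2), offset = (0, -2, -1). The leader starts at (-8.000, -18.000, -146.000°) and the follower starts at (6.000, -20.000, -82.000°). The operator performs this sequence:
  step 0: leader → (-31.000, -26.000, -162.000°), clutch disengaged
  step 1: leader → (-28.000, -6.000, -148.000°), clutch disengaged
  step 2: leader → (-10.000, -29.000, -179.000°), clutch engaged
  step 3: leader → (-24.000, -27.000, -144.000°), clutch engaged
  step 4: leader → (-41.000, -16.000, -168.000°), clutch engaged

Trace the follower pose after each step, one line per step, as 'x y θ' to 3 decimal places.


6.000 -20.000 -82.000
6.000 -20.000 -82.000
42.000 -68.000 -145.000
14.000 -66.000 -76.000
-20.000 -46.000 -125.000

step 0: Δleader=(-23.000, -8.000, -16.000°), disengaged; cmd=(0,0,0) → follower holds at (6.000, -20.000, -82.000°)
step 1: Δleader=(3.000, 20.000, 14.000°), disengaged; cmd=(0,0,0) → follower holds at (6.000, -20.000, -82.000°)
step 2: Δleader=(18.000, -23.000, -31.000°), engaged; cmd=(36.000, -48.000, -63.000°) → follower=(42.000, -68.000, -145.000°)
step 3: Δleader=(-14.000, 2.000, 35.000°), engaged; cmd=(-28.000, 2.000, 69.000°) → follower=(14.000, -66.000, -76.000°)
step 4: Δleader=(-17.000, 11.000, -24.000°), engaged; cmd=(-34.000, 20.000, -49.000°) → follower=(-20.000, -46.000, -125.000°)


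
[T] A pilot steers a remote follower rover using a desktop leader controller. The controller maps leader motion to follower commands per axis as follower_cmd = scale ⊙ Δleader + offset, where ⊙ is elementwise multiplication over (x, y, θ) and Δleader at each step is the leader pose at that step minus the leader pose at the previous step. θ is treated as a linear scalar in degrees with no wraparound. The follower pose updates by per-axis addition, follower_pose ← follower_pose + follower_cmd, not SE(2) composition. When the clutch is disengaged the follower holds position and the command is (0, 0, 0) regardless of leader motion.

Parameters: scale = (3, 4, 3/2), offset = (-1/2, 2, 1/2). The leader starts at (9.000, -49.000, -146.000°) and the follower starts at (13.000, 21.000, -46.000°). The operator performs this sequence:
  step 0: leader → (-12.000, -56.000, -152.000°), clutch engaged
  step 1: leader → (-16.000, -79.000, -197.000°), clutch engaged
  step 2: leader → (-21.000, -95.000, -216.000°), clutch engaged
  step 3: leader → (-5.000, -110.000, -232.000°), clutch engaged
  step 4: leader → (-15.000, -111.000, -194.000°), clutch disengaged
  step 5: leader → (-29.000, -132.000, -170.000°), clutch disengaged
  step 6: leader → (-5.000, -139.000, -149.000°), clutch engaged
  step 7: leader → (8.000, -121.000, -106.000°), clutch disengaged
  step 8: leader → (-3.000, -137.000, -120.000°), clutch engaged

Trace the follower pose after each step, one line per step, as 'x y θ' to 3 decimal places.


step 0: Δleader=(-21.000, -7.000, -6.000°), engaged; cmd=(-63.500, -26.000, -8.500°) → follower=(-50.500, -5.000, -54.500°)
step 1: Δleader=(-4.000, -23.000, -45.000°), engaged; cmd=(-12.500, -90.000, -67.000°) → follower=(-63.000, -95.000, -121.500°)
step 2: Δleader=(-5.000, -16.000, -19.000°), engaged; cmd=(-15.500, -62.000, -28.000°) → follower=(-78.500, -157.000, -149.500°)
step 3: Δleader=(16.000, -15.000, -16.000°), engaged; cmd=(47.500, -58.000, -23.500°) → follower=(-31.000, -215.000, -173.000°)
step 4: Δleader=(-10.000, -1.000, 38.000°), disengaged; cmd=(0,0,0) → follower holds at (-31.000, -215.000, -173.000°)
step 5: Δleader=(-14.000, -21.000, 24.000°), disengaged; cmd=(0,0,0) → follower holds at (-31.000, -215.000, -173.000°)
step 6: Δleader=(24.000, -7.000, 21.000°), engaged; cmd=(71.500, -26.000, 32.000°) → follower=(40.500, -241.000, -141.000°)
step 7: Δleader=(13.000, 18.000, 43.000°), disengaged; cmd=(0,0,0) → follower holds at (40.500, -241.000, -141.000°)
step 8: Δleader=(-11.000, -16.000, -14.000°), engaged; cmd=(-33.500, -62.000, -20.500°) → follower=(7.000, -303.000, -161.500°)

-50.500 -5.000 -54.500
-63.000 -95.000 -121.500
-78.500 -157.000 -149.500
-31.000 -215.000 -173.000
-31.000 -215.000 -173.000
-31.000 -215.000 -173.000
40.500 -241.000 -141.000
40.500 -241.000 -141.000
7.000 -303.000 -161.500


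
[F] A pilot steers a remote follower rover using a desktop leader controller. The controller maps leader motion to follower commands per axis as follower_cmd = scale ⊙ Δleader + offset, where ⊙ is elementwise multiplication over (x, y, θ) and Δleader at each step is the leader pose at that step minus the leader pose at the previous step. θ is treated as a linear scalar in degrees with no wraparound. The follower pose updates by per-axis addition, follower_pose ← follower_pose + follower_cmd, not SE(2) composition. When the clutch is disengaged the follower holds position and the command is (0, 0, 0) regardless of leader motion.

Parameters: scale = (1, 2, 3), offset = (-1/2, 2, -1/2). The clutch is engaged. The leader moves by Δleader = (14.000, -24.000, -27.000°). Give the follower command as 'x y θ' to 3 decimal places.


axis x: 1·14.000 + -1/2 = 13.500
axis y: 2·-24.000 + 2 = -46.000
axis θ: 3·-27.000 + -1/2 = -81.500

13.500 -46.000 -81.500


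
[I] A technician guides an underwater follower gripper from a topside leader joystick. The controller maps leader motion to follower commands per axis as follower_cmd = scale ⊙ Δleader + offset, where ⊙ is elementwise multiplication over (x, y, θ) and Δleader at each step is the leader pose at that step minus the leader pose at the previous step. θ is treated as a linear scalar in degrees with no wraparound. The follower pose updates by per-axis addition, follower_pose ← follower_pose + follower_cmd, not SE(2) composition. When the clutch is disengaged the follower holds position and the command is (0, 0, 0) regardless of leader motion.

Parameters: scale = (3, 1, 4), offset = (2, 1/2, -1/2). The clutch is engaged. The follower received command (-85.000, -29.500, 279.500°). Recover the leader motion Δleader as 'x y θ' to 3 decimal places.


-29.000 -30.000 70.000

axis x: (-85.000 − 2) / (3) = -29.000
axis y: (-29.500 − 1/2) / (1) = -30.000
axis θ: (279.500 − -1/2) / (4) = 70.000


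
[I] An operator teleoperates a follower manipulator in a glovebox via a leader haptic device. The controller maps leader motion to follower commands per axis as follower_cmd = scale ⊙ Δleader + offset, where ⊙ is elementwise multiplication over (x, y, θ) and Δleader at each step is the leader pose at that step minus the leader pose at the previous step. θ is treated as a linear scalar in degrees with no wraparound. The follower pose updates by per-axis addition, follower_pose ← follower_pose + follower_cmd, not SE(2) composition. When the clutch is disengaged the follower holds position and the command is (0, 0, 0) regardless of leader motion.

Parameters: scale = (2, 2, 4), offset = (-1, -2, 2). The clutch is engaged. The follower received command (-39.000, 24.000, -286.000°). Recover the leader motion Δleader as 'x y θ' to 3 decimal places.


-19.000 13.000 -72.000

axis x: (-39.000 − -1) / (2) = -19.000
axis y: (24.000 − -2) / (2) = 13.000
axis θ: (-286.000 − 2) / (4) = -72.000


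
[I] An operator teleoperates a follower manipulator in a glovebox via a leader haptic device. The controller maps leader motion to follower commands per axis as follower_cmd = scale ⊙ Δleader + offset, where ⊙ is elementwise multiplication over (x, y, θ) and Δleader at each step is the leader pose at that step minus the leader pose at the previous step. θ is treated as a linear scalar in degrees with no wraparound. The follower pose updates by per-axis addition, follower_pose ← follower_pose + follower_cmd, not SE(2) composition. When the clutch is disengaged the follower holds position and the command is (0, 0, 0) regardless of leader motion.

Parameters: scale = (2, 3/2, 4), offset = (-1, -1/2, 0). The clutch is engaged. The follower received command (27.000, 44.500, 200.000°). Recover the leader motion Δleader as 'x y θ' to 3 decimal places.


axis x: (27.000 − -1) / (2) = 14.000
axis y: (44.500 − -1/2) / (3/2) = 30.000
axis θ: (200.000 − 0) / (4) = 50.000

14.000 30.000 50.000


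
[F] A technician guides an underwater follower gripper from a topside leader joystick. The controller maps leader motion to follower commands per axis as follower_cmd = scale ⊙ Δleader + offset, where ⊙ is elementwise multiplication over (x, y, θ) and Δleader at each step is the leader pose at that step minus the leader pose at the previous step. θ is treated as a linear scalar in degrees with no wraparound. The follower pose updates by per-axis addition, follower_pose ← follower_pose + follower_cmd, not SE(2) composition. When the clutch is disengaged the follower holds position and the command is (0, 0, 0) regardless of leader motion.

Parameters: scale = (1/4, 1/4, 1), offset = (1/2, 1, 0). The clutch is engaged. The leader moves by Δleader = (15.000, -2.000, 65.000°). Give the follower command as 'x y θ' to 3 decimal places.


axis x: 1/4·15.000 + 1/2 = 4.250
axis y: 1/4·-2.000 + 1 = 0.500
axis θ: 1·65.000 + 0 = 65.000

4.250 0.500 65.000


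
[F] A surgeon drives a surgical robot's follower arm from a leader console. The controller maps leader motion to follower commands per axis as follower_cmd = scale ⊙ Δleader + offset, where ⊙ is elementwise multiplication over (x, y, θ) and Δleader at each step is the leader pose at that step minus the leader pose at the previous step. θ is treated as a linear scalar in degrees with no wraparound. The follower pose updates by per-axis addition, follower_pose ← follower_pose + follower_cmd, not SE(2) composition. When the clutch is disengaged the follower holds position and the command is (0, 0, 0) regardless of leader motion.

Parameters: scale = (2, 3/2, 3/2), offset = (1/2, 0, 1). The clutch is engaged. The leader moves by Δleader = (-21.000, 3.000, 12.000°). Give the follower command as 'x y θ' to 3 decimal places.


-41.500 4.500 19.000

axis x: 2·-21.000 + 1/2 = -41.500
axis y: 3/2·3.000 + 0 = 4.500
axis θ: 3/2·12.000 + 1 = 19.000


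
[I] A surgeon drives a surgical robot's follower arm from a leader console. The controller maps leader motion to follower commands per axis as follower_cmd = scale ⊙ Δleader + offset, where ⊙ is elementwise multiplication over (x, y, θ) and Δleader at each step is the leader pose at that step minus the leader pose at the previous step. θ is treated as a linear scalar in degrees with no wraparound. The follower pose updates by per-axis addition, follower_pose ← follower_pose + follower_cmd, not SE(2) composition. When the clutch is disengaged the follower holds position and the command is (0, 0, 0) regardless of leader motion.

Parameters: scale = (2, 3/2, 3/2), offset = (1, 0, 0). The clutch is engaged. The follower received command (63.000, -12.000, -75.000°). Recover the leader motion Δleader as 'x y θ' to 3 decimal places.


axis x: (63.000 − 1) / (2) = 31.000
axis y: (-12.000 − 0) / (3/2) = -8.000
axis θ: (-75.000 − 0) / (3/2) = -50.000

31.000 -8.000 -50.000


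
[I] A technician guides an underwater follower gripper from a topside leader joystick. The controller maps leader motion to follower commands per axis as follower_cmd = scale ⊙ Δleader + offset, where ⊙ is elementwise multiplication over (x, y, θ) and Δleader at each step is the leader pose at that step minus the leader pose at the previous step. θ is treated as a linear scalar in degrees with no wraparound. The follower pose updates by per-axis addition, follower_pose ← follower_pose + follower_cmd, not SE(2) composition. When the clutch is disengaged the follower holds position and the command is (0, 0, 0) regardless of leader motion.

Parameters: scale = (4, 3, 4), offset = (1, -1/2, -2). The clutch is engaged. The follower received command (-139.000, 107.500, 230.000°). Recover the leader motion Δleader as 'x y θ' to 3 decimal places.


axis x: (-139.000 − 1) / (4) = -35.000
axis y: (107.500 − -1/2) / (3) = 36.000
axis θ: (230.000 − -2) / (4) = 58.000

-35.000 36.000 58.000


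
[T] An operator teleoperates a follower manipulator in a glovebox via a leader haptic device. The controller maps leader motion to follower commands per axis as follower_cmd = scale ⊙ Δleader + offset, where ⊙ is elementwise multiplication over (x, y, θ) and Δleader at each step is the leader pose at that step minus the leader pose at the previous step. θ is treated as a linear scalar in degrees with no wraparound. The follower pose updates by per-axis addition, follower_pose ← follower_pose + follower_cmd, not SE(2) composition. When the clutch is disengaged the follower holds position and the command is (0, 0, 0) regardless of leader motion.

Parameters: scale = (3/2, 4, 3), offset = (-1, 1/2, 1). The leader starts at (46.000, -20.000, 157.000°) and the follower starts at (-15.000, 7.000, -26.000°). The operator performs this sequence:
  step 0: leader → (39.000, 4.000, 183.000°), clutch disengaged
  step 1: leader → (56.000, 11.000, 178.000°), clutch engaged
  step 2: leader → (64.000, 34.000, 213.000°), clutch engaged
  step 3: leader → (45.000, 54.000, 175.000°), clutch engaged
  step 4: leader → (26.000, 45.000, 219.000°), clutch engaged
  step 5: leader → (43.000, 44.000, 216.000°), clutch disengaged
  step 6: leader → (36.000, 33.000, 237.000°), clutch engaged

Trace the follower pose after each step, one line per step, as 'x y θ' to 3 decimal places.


-15.000 7.000 -26.000
9.500 35.500 -40.000
20.500 128.000 66.000
-9.000 208.500 -47.000
-38.500 173.000 86.000
-38.500 173.000 86.000
-50.000 129.500 150.000

step 0: Δleader=(-7.000, 24.000, 26.000°), disengaged; cmd=(0,0,0) → follower holds at (-15.000, 7.000, -26.000°)
step 1: Δleader=(17.000, 7.000, -5.000°), engaged; cmd=(24.500, 28.500, -14.000°) → follower=(9.500, 35.500, -40.000°)
step 2: Δleader=(8.000, 23.000, 35.000°), engaged; cmd=(11.000, 92.500, 106.000°) → follower=(20.500, 128.000, 66.000°)
step 3: Δleader=(-19.000, 20.000, -38.000°), engaged; cmd=(-29.500, 80.500, -113.000°) → follower=(-9.000, 208.500, -47.000°)
step 4: Δleader=(-19.000, -9.000, 44.000°), engaged; cmd=(-29.500, -35.500, 133.000°) → follower=(-38.500, 173.000, 86.000°)
step 5: Δleader=(17.000, -1.000, -3.000°), disengaged; cmd=(0,0,0) → follower holds at (-38.500, 173.000, 86.000°)
step 6: Δleader=(-7.000, -11.000, 21.000°), engaged; cmd=(-11.500, -43.500, 64.000°) → follower=(-50.000, 129.500, 150.000°)


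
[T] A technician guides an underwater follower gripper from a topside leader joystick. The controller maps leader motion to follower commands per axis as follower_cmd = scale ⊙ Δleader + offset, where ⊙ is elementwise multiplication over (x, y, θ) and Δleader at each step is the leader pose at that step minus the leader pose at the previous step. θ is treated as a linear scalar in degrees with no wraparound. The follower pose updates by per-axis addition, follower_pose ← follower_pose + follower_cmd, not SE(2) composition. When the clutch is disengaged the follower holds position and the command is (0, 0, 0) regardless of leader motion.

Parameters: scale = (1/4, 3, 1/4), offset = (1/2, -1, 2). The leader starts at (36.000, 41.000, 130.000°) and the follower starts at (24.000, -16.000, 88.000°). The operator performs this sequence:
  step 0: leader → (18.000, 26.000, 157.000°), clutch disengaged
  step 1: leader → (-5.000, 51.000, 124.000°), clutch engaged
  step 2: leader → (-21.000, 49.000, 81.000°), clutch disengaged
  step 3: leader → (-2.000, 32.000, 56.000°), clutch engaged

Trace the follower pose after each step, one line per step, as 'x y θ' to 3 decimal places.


24.000 -16.000 88.000
18.750 58.000 81.750
18.750 58.000 81.750
24.000 6.000 77.500

step 0: Δleader=(-18.000, -15.000, 27.000°), disengaged; cmd=(0,0,0) → follower holds at (24.000, -16.000, 88.000°)
step 1: Δleader=(-23.000, 25.000, -33.000°), engaged; cmd=(-5.250, 74.000, -6.250°) → follower=(18.750, 58.000, 81.750°)
step 2: Δleader=(-16.000, -2.000, -43.000°), disengaged; cmd=(0,0,0) → follower holds at (18.750, 58.000, 81.750°)
step 3: Δleader=(19.000, -17.000, -25.000°), engaged; cmd=(5.250, -52.000, -4.250°) → follower=(24.000, 6.000, 77.500°)


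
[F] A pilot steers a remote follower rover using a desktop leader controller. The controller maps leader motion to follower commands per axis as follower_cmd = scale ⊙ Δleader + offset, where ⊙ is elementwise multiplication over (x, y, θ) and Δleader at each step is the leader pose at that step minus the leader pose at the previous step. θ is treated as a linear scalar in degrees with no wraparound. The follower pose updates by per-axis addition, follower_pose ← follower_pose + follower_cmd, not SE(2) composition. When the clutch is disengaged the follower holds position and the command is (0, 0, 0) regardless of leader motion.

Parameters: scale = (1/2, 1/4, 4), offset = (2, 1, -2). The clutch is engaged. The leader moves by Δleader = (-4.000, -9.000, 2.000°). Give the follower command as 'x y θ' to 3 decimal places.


0.000 -1.250 6.000

axis x: 1/2·-4.000 + 2 = 0.000
axis y: 1/4·-9.000 + 1 = -1.250
axis θ: 4·2.000 + -2 = 6.000


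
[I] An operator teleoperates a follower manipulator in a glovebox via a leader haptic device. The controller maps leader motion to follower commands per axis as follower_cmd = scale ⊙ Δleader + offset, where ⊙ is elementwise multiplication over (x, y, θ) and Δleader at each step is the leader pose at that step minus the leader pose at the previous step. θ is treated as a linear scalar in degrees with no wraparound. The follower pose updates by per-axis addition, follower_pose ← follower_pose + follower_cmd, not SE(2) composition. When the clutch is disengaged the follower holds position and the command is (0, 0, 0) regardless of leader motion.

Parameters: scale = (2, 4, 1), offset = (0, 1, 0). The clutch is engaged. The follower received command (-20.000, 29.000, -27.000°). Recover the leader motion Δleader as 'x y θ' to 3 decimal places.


axis x: (-20.000 − 0) / (2) = -10.000
axis y: (29.000 − 1) / (4) = 7.000
axis θ: (-27.000 − 0) / (1) = -27.000

-10.000 7.000 -27.000


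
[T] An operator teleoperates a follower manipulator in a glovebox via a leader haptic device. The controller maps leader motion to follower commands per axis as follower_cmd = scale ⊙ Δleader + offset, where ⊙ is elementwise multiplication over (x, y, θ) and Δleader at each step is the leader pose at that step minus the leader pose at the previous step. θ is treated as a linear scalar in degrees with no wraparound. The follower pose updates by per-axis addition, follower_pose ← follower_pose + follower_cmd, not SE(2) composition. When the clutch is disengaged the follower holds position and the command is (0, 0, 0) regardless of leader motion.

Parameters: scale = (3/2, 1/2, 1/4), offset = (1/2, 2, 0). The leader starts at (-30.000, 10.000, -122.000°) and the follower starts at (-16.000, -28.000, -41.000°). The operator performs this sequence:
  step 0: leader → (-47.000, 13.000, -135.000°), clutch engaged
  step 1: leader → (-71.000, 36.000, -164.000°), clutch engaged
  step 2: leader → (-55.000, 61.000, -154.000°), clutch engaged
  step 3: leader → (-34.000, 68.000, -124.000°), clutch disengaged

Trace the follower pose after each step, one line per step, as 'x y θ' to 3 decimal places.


-41.000 -24.500 -44.250
-76.500 -11.000 -51.500
-52.000 3.500 -49.000
-52.000 3.500 -49.000

step 0: Δleader=(-17.000, 3.000, -13.000°), engaged; cmd=(-25.000, 3.500, -3.250°) → follower=(-41.000, -24.500, -44.250°)
step 1: Δleader=(-24.000, 23.000, -29.000°), engaged; cmd=(-35.500, 13.500, -7.250°) → follower=(-76.500, -11.000, -51.500°)
step 2: Δleader=(16.000, 25.000, 10.000°), engaged; cmd=(24.500, 14.500, 2.500°) → follower=(-52.000, 3.500, -49.000°)
step 3: Δleader=(21.000, 7.000, 30.000°), disengaged; cmd=(0,0,0) → follower holds at (-52.000, 3.500, -49.000°)


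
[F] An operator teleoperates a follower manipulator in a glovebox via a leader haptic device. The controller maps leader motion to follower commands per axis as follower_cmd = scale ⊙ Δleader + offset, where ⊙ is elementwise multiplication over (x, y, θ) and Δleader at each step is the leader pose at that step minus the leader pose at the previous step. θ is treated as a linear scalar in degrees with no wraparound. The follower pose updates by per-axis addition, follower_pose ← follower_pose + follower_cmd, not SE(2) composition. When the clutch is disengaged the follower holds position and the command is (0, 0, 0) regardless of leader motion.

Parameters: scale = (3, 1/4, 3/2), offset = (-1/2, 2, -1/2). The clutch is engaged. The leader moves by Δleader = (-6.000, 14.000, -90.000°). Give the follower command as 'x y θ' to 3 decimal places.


axis x: 3·-6.000 + -1/2 = -18.500
axis y: 1/4·14.000 + 2 = 5.500
axis θ: 3/2·-90.000 + -1/2 = -135.500

-18.500 5.500 -135.500


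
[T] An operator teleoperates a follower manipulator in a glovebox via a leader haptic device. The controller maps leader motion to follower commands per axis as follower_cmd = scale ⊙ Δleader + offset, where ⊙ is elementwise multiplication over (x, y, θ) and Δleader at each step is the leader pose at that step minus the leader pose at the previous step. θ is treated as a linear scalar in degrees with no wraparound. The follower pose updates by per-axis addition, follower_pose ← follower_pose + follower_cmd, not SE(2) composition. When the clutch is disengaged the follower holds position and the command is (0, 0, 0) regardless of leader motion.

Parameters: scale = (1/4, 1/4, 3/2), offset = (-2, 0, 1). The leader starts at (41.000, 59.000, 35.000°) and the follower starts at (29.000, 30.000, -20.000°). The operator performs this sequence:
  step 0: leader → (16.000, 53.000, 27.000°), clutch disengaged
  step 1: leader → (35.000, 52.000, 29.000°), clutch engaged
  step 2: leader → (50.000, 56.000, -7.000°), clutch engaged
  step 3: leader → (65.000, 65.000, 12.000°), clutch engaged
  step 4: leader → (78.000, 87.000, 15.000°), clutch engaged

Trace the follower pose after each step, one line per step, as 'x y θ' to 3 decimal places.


29.000 30.000 -20.000
31.750 29.750 -16.000
33.500 30.750 -69.000
35.250 33.000 -39.500
36.500 38.500 -34.000

step 0: Δleader=(-25.000, -6.000, -8.000°), disengaged; cmd=(0,0,0) → follower holds at (29.000, 30.000, -20.000°)
step 1: Δleader=(19.000, -1.000, 2.000°), engaged; cmd=(2.750, -0.250, 4.000°) → follower=(31.750, 29.750, -16.000°)
step 2: Δleader=(15.000, 4.000, -36.000°), engaged; cmd=(1.750, 1.000, -53.000°) → follower=(33.500, 30.750, -69.000°)
step 3: Δleader=(15.000, 9.000, 19.000°), engaged; cmd=(1.750, 2.250, 29.500°) → follower=(35.250, 33.000, -39.500°)
step 4: Δleader=(13.000, 22.000, 3.000°), engaged; cmd=(1.250, 5.500, 5.500°) → follower=(36.500, 38.500, -34.000°)


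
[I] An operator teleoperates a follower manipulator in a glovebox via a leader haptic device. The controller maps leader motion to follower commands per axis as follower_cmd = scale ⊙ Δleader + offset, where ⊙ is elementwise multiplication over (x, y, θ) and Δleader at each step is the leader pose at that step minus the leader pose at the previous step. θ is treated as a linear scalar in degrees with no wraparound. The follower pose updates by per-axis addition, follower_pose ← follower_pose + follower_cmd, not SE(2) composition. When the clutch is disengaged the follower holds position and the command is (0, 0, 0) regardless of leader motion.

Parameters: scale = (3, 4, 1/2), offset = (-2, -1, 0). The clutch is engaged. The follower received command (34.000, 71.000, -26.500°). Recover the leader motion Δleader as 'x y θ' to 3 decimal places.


12.000 18.000 -53.000

axis x: (34.000 − -2) / (3) = 12.000
axis y: (71.000 − -1) / (4) = 18.000
axis θ: (-26.500 − 0) / (1/2) = -53.000


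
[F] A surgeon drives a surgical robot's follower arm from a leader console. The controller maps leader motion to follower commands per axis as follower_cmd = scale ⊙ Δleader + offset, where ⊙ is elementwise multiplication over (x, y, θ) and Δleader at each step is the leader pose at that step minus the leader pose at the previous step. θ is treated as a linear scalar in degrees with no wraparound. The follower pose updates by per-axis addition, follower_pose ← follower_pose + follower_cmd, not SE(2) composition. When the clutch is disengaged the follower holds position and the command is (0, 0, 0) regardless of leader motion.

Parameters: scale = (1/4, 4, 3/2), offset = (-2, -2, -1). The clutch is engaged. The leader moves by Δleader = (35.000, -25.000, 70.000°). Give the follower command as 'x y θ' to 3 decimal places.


axis x: 1/4·35.000 + -2 = 6.750
axis y: 4·-25.000 + -2 = -102.000
axis θ: 3/2·70.000 + -1 = 104.000

6.750 -102.000 104.000


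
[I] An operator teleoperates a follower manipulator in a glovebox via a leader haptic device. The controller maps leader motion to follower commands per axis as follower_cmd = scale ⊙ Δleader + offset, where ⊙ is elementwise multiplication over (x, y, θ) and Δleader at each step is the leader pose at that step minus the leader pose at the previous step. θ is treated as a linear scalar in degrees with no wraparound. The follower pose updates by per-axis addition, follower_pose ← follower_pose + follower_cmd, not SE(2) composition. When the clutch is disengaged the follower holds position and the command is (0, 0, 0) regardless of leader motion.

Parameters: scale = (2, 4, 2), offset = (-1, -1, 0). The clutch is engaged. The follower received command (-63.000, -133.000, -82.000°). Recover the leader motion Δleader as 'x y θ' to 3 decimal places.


axis x: (-63.000 − -1) / (2) = -31.000
axis y: (-133.000 − -1) / (4) = -33.000
axis θ: (-82.000 − 0) / (2) = -41.000

-31.000 -33.000 -41.000
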